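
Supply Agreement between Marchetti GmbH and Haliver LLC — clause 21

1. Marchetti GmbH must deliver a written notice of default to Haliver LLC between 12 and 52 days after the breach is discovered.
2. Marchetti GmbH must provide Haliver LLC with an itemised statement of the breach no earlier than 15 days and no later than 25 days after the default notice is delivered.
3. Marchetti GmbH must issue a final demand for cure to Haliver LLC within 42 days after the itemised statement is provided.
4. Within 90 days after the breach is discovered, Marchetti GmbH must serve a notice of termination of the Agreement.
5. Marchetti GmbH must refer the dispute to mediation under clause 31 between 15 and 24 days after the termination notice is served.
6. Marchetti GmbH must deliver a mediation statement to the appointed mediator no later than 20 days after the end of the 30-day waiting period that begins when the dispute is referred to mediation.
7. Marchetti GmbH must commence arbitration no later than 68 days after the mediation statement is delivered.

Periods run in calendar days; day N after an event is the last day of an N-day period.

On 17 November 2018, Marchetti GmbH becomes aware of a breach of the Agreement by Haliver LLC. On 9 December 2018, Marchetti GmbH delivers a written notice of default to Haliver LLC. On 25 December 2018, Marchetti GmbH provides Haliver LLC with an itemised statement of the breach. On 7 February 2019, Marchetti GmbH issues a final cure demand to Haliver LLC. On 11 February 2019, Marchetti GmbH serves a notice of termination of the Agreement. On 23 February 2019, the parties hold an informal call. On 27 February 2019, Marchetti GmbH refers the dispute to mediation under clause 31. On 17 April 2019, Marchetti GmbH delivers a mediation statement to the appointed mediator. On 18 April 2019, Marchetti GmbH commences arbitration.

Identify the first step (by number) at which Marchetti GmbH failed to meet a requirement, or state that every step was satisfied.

(1) the permitted window runs from 17 November 2018 + 12 = 29 November 2018 to 17 November 2018 + 52 = 8 January 2019; done 9 December 2018 — within the window.
(2) the permitted window runs from 9 December 2018 + 15 = 24 December 2018 to 9 December 2018 + 25 = 3 January 2019; 25 December 2018 falls inside that range.
(3) due by 25 December 2018 + 42 days = 5 February 2019; done 7 February 2019 — 2 days late.
The procedure was therefore not followed at step 3.

Step 3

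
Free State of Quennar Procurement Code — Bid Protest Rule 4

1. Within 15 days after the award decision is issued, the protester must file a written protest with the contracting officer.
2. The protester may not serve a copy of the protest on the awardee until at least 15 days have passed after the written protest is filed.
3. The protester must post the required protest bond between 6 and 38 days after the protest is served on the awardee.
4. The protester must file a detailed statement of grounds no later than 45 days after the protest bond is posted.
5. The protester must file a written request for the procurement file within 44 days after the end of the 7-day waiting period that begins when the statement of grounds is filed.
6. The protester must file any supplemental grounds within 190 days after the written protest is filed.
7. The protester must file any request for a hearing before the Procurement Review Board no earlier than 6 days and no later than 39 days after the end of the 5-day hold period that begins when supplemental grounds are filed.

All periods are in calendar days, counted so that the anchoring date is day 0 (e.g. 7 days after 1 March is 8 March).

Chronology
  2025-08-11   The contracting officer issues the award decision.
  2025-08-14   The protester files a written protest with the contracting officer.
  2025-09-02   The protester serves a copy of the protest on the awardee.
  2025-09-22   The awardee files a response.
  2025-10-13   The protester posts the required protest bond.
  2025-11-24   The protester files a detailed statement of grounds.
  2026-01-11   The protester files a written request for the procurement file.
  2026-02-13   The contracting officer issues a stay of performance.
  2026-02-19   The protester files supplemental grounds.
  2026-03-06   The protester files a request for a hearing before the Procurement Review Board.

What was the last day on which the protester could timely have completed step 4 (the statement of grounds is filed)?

2025-11-27

Step 4 runs from 2025-10-13, when the protest bond is posted. 45 days after 2025-10-13 is 2025-11-27.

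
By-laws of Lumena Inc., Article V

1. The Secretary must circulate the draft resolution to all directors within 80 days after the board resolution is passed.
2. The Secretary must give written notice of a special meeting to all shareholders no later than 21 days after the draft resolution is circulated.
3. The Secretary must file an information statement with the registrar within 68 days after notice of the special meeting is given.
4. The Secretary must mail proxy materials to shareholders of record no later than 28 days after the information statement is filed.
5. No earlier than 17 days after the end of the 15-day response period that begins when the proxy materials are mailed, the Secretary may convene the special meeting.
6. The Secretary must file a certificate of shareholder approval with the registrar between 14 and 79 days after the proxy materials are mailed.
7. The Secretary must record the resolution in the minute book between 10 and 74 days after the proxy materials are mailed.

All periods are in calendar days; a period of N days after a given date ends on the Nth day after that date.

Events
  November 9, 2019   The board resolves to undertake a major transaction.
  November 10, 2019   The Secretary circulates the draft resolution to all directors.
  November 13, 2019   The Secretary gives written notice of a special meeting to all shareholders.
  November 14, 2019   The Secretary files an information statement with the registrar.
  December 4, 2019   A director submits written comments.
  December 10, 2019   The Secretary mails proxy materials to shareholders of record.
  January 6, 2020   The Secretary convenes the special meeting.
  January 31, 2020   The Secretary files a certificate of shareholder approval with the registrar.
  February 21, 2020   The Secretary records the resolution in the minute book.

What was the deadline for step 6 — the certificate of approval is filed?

Step 6 runs from December 10, 2019, when the proxy materials are mailed. The window is 14–79 days after December 10, 2019; it closes on February 27, 2020.

February 27, 2020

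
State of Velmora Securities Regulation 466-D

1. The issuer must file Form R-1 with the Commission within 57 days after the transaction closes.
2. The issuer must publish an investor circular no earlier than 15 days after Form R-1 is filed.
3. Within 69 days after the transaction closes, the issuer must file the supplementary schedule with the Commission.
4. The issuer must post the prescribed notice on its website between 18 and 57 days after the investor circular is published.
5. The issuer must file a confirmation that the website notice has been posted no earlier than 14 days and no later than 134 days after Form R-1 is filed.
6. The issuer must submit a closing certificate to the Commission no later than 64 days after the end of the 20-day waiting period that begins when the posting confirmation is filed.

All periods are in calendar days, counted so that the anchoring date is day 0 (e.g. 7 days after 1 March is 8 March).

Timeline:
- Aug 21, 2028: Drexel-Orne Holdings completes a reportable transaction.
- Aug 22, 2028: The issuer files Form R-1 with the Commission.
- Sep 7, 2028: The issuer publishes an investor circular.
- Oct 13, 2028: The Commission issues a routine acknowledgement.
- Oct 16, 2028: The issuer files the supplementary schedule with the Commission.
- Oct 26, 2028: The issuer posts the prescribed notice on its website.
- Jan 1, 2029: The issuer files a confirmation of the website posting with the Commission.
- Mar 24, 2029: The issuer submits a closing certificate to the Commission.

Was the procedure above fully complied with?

Yes

Step 1 — counting 57 days from Aug 21, 2028 (when the transaction closes) gives a deadline of Oct 17, 2028; done Aug 22, 2028 — timely.
Step 2 — must wait 15 days from Aug 22, 2028 (when Form R-1 is filed), so not before Sep 6, 2028; Sep 7, 2028 is on or after that date.
Step 3 — counting 69 days from Aug 21, 2028 (when the transaction closes) gives a deadline of Oct 29, 2028; Oct 16, 2028 is within that limit.
Step 4 — 18 and 57 days from Sep 7, 2028 (when the investor circular is published) are Sep 25, 2028 and Nov 3, 2028 respectively; Oct 26, 2028 falls inside that range.
Step 5 — 14 and 134 days from Aug 22, 2028 (when Form R-1 is filed) are Sep 5, 2028 and Jan 3, 2029 respectively; Jan 1, 2029 falls inside that range.
Step 6 — counting 64 days from Jan 21, 2029 (end of the 20-day waiting period, which began when the posting confirmation is filed on Jan 1, 2029) gives a deadline of Mar 26, 2029; completed Mar 24, 2029, before the deadline.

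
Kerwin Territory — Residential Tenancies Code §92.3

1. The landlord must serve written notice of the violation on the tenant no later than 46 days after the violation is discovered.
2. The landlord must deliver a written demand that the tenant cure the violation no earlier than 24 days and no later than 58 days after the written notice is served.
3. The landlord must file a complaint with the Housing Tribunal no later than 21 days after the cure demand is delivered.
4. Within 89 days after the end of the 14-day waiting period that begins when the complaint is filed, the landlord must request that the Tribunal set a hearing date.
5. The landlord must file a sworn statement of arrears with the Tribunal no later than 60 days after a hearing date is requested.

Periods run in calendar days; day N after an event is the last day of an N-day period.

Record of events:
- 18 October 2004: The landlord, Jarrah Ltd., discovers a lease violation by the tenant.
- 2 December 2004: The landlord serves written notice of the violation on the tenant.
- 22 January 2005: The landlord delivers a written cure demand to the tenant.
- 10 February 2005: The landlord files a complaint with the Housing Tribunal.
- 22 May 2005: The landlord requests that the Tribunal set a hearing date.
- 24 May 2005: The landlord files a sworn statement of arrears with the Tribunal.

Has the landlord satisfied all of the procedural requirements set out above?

Step 1: 46 days after 18 October 2004 (when the violation is discovered) is 3 December 2004; done 2 December 2004 — timely.
Step 2: the window is 24–58 days after 2 December 2004 (when the written notice is served), so 26 December 2004 through 29 January 2005; done 22 January 2005, which is between those dates.
Step 3: 21 days after 22 January 2005 (when the cure demand is delivered) is 12 February 2005; completed 10 February 2005, before the deadline.
Step 4: 89 days after 24 February 2005 (end of the 14-day waiting period, which began when the complaint is filed on 10 February 2005) is 24 May 2005; completed 22 May 2005, before the deadline.
Step 5: 60 days after 22 May 2005 (when a hearing date is requested) is 21 July 2005; done 24 May 2005 — timely.

Yes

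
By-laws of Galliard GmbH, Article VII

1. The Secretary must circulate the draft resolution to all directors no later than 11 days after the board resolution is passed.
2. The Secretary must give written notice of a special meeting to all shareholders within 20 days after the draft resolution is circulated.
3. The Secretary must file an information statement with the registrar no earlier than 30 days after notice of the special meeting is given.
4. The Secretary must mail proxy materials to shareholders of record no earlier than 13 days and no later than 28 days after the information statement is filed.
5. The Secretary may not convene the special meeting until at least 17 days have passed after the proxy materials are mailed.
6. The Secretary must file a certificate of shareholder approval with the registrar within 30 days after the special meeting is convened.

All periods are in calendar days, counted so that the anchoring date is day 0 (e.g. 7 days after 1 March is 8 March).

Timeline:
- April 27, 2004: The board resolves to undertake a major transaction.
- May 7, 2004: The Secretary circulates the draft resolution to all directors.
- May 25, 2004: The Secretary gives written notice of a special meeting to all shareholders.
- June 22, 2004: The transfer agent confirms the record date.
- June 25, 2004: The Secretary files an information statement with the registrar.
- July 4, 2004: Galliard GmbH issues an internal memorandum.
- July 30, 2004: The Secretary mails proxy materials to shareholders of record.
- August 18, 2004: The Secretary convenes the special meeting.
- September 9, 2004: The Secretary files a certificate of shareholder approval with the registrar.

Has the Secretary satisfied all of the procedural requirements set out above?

No

Step 1: 11 days after April 27, 2004 (when the board resolution is passed) is May 8, 2004; completed May 7, 2004, before the deadline.
Step 2: 20 days after May 7, 2004 (when the draft resolution is circulated) is May 27, 2004; May 25, 2004 is within that limit.
Step 3: the earliest permitted date is 30 days after May 25, 2004 (when notice of the special meeting is given), i.e. June 24, 2004; done June 25, 2004 — permitted.
Step 4: the window is 13–28 days after June 25, 2004 (when the information statement is filed), so July 8, 2004 through July 23, 2004; July 30, 2004 is 7 days past the end of the window.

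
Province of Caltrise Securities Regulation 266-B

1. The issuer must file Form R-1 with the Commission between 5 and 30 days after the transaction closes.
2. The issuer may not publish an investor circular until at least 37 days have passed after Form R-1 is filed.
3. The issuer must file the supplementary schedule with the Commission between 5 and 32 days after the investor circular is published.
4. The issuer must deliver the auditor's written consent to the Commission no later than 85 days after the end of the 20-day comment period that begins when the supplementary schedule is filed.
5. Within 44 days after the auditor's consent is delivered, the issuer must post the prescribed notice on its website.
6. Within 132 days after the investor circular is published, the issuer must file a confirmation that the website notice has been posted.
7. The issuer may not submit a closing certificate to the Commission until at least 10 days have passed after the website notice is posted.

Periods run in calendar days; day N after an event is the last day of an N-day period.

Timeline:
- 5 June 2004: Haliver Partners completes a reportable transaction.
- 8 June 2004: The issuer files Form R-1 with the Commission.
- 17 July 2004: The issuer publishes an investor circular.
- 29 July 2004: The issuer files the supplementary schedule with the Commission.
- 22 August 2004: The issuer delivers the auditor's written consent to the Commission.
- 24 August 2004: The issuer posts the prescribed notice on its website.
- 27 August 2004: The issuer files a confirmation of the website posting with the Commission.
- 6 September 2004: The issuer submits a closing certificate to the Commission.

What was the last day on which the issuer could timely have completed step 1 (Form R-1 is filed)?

5 July 2004

Step 1 runs from 5 June 2004, when the transaction closes. The window is 5–30 days after 5 June 2004; it closes on 5 July 2004.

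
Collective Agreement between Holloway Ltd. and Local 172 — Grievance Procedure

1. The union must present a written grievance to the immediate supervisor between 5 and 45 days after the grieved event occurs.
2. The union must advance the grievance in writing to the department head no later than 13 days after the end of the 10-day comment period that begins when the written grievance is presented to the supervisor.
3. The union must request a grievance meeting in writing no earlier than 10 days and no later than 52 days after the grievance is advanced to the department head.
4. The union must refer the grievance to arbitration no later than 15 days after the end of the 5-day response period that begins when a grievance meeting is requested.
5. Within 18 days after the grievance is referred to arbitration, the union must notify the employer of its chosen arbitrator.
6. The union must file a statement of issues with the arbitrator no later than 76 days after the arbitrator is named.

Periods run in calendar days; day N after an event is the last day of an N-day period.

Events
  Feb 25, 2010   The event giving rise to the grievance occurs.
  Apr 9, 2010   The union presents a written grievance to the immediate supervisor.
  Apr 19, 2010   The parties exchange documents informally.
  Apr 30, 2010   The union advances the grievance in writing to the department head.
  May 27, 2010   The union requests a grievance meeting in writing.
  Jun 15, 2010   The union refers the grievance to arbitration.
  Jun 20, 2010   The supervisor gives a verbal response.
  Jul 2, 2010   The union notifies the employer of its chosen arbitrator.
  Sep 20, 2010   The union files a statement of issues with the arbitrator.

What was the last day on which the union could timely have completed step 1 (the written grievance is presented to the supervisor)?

Apr 11, 2010

Step 1 runs from Feb 25, 2010, when the grieved event occurs. The window is 5–45 days after Feb 25, 2010; it closes on Apr 11, 2010.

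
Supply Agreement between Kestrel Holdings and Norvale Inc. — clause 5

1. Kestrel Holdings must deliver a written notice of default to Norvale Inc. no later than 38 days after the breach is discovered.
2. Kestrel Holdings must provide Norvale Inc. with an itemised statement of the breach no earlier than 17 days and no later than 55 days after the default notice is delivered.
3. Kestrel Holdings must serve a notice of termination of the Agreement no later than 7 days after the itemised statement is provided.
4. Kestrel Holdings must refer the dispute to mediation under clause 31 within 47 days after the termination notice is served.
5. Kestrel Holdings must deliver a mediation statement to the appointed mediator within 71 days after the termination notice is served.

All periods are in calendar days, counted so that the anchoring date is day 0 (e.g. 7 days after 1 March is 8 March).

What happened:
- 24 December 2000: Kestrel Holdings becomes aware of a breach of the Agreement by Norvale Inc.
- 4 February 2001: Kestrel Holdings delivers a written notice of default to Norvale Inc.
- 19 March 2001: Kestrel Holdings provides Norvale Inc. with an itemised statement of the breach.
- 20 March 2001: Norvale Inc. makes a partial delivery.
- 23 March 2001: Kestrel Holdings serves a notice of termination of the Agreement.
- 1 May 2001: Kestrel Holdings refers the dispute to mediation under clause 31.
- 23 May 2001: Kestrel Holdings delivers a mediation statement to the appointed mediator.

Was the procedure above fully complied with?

(1) due by 24 December 2000 + 38 days = 31 January 2001; not done until 4 February 2001, 4 days after the deadline.
The procedure was therefore not followed at step 1.

No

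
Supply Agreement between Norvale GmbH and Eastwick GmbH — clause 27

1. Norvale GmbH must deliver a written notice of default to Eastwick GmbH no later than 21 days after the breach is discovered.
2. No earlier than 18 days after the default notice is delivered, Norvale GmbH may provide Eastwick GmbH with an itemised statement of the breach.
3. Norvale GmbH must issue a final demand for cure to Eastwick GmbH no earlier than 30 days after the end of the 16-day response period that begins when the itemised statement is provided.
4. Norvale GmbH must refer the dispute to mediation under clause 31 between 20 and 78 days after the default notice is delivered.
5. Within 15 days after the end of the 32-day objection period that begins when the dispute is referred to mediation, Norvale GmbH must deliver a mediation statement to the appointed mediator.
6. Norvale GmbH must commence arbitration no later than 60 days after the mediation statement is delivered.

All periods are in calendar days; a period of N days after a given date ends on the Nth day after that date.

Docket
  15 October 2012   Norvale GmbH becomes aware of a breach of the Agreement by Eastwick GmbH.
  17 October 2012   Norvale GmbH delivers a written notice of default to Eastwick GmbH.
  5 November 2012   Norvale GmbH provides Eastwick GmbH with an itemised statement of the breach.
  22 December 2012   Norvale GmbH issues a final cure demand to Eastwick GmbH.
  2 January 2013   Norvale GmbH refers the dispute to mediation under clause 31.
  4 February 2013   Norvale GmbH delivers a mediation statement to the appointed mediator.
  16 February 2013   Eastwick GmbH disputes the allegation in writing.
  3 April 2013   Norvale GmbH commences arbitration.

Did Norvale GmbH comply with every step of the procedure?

Step 1 — counting 21 days from 15 October 2012 (when the breach is discovered) gives a deadline of 5 November 2012; completed 17 October 2012, before the deadline.
Step 2 — must wait 18 days from 17 October 2012 (when the default notice is delivered), so not before 4 November 2012; 5 November 2012 is on or after that date.
Step 3 — must wait 30 days from 21 November 2012 (end of the 16-day response period, which began when the itemised statement is provided on 5 November 2012), so not before 21 December 2012; done 22 December 2012, after the minimum wait.
Step 4 — 20 and 78 days from 17 October 2012 (when the default notice is delivered) are 6 November 2012 and 3 January 2013 respectively; done 2 January 2013, which is between those dates.
Step 5 — counting 15 days from 3 February 2013 (end of the 32-day objection period, which began when the dispute is referred to mediation on 2 January 2013) gives a deadline of 18 February 2013; 4 February 2013 is within that limit.
Step 6 — counting 60 days from 4 February 2013 (when the mediation statement is delivered) gives a deadline of 5 April 2013; completed 3 April 2013, before the deadline.

Yes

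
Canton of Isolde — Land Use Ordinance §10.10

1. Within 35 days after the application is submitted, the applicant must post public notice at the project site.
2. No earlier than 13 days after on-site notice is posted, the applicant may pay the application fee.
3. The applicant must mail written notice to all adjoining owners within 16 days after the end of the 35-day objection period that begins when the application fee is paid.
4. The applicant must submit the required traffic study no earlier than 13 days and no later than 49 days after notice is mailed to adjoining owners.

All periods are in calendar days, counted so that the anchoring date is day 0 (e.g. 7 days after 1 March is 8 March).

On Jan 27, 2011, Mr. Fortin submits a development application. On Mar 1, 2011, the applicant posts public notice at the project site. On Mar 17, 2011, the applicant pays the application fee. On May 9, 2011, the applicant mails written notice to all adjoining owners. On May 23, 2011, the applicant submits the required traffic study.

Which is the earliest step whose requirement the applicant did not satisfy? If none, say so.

Step 3

Step 1 — counting 35 days from Jan 27, 2011 (when the application is submitted) gives a deadline of Mar 3, 2011; Mar 1, 2011 is within that limit.
Step 2 — must wait 13 days from Mar 1, 2011 (when on-site notice is posted), so not before Mar 14, 2011; done Mar 17, 2011 — permitted.
Step 3 — counting 16 days from Apr 21, 2011 (end of the 35-day objection period, which began when the application fee is paid on Mar 17, 2011) gives a deadline of May 7, 2011; done May 9, 2011 — 2 days late.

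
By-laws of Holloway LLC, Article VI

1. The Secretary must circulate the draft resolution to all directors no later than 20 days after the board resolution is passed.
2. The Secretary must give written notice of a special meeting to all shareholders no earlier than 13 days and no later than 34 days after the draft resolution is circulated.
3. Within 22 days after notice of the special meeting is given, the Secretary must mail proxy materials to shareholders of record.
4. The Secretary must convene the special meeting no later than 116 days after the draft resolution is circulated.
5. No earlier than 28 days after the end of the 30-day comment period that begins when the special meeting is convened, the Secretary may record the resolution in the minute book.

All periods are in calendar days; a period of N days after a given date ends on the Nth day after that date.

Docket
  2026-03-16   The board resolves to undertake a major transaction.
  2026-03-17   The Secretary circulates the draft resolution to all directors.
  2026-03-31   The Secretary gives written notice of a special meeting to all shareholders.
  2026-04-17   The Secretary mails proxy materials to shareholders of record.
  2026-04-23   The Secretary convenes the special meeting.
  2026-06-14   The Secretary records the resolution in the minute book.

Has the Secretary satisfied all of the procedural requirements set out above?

Step 1: 20 days after 2026-03-16 (when the board resolution is passed) is 2026-04-05; completed 2026-03-17, before the deadline.
Step 2: the window is 13–34 days after 2026-03-17 (when the draft resolution is circulated), so 2026-03-30 through 2026-04-20; done 2026-03-31, which is between those dates.
Step 3: 22 days after 2026-03-31 (when notice of the special meeting is given) is 2026-04-22; 2026-04-17 is within that limit.
Step 4: 116 days after 2026-03-17 (when the draft resolution is circulated) is 2026-07-11; done 2026-04-23 — timely.
Step 5: the earliest permitted date is 28 days after 2026-05-23 (end of the 30-day comment period, which began when the special meeting is convened on 2026-04-23), i.e. 2026-06-20; done 2026-06-14 — 6 days too early.

No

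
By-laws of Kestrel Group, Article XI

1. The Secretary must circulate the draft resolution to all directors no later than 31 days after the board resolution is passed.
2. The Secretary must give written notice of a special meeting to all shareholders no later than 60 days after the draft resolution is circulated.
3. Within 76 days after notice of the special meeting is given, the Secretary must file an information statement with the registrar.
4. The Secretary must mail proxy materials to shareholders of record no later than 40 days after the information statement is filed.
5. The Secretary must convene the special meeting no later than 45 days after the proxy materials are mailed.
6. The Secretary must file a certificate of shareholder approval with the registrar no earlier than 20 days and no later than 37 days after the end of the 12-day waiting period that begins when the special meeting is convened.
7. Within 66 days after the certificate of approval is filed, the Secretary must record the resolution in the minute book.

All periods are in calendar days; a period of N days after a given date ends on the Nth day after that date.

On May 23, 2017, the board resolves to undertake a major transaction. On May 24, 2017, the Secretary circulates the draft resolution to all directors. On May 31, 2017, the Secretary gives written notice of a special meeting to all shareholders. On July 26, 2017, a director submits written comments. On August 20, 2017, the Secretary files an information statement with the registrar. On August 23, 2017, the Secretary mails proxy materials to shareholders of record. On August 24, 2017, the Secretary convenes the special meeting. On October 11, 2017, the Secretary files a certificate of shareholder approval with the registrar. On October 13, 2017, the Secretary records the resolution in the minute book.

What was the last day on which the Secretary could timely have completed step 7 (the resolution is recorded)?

December 16, 2017

Step 7 runs from October 11, 2017, when the certificate of approval is filed. 66 days after October 11, 2017 is December 16, 2017.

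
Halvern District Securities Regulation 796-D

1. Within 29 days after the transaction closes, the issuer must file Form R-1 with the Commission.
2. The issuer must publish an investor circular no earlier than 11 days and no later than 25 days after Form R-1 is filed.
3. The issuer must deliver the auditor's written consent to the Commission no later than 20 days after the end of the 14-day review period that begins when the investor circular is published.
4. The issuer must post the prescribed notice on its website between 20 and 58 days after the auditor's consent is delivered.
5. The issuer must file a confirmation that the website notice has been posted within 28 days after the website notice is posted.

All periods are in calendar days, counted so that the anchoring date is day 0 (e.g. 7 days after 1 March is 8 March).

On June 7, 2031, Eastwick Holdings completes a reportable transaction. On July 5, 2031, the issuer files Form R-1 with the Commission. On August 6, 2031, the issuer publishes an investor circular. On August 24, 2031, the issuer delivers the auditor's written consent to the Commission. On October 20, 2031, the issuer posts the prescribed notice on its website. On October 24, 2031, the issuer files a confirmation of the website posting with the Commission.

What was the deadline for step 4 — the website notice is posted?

October 21, 2031

Step 4 runs from August 24, 2031, when the auditor's consent is delivered. The window is 20–58 days after August 24, 2031; it closes on October 21, 2031.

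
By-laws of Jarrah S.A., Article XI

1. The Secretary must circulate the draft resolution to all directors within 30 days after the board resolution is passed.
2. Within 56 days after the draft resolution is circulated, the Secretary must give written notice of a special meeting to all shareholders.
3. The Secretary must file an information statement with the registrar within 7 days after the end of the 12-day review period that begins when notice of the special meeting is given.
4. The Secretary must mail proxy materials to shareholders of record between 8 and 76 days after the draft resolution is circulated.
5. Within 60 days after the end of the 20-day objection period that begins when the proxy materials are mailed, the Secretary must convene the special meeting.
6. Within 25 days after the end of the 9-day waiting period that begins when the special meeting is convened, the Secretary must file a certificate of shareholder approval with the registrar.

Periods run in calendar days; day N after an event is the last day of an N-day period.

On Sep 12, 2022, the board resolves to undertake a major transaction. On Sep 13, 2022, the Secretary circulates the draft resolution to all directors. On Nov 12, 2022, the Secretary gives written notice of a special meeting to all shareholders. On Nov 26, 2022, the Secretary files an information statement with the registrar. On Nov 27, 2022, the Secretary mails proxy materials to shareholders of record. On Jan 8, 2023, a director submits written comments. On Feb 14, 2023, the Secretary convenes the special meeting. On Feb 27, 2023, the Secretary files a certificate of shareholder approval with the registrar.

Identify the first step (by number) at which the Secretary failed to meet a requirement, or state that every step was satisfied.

Step 1: 30 days after Sep 12, 2022 (when the board resolution is passed) is Oct 12, 2022; done Sep 13, 2022 — timely.
Step 2: 56 days after Sep 13, 2022 (when the draft resolution is circulated) is Nov 8, 2022; not done until Nov 12, 2022, 4 days after the deadline.
Later steps need not be reached.

Step 2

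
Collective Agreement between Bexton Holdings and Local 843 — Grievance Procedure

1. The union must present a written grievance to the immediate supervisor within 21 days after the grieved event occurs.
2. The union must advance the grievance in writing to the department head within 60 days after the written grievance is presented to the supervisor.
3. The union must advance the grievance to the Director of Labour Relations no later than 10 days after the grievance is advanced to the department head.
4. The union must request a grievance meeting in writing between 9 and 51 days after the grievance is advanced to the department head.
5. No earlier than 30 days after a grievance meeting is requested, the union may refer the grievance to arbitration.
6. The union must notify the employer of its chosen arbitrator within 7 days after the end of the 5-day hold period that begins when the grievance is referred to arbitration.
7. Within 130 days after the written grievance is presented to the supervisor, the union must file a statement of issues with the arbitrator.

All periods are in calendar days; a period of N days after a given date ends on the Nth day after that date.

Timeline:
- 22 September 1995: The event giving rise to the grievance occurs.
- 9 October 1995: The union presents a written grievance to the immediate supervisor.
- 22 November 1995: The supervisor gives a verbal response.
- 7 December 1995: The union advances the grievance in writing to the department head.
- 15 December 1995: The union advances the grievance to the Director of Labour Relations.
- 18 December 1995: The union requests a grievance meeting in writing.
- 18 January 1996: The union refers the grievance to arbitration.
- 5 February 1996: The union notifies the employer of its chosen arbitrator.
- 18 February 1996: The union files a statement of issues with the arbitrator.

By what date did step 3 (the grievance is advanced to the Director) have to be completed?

17 December 1995

Step 3 runs from 7 December 1995, when the grievance is advanced to the department head. 10 days after 7 December 1995 is 17 December 1995.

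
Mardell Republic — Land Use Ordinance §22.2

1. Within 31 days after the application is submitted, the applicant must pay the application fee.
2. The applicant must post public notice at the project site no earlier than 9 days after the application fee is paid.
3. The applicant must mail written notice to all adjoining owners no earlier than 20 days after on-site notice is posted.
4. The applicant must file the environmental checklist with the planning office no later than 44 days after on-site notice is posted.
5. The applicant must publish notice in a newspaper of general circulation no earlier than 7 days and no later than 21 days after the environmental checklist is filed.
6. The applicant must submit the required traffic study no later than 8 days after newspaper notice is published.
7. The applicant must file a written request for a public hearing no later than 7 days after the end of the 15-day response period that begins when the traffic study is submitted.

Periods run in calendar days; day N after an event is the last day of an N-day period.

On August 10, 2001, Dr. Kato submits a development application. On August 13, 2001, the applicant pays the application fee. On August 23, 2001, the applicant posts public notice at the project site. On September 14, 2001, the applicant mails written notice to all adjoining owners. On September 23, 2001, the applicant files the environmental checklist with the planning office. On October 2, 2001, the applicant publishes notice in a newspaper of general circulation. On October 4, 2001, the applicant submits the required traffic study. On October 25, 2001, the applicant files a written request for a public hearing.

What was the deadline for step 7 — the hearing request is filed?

The traffic study is submitted on October 4, 2001; the 15-day response period therefore ends October 19, 2001, and step 7 runs from that date. 7 days after October 19, 2001 is October 26, 2001.

October 26, 2001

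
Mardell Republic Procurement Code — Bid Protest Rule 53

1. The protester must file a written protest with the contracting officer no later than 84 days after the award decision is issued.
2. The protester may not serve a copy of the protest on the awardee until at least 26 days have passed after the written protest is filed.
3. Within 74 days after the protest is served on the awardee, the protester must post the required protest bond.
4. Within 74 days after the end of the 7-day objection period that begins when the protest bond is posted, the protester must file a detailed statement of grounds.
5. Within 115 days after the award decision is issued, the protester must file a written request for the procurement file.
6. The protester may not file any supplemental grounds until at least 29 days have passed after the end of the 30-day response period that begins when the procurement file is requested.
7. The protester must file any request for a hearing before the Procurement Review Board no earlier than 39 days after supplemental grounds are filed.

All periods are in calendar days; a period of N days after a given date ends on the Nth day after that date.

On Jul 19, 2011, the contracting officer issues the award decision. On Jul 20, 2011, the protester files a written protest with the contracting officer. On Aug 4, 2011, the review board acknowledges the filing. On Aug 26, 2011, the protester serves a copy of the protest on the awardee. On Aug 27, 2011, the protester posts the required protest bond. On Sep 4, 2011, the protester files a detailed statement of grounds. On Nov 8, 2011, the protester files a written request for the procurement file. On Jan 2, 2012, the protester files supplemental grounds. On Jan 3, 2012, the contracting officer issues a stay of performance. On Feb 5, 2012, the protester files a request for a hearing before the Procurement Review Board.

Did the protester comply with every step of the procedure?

Step 1 — counting 84 days from Jul 19, 2011 (when the award decision is issued) gives a deadline of Oct 11, 2011; Jul 20, 2011 is within that limit.
Step 2 — must wait 26 days from Jul 20, 2011 (when the written protest is filed), so not before Aug 15, 2011; Aug 26, 2011 is on or after that date.
Step 3 — counting 74 days from Aug 26, 2011 (when the protest is served on the awardee) gives a deadline of Nov 8, 2011; completed Aug 27, 2011, before the deadline.
Step 4 — counting 74 days from Sep 3, 2011 (end of the 7-day objection period, which began when the protest bond is posted on Aug 27, 2011) gives a deadline of Nov 16, 2011; done Sep 4, 2011 — timely.
Step 5 — counting 115 days from Jul 19, 2011 (when the award decision is issued) gives a deadline of Nov 11, 2011; Nov 8, 2011 is within that limit.
Step 6 — must wait 29 days from Dec 8, 2011 (end of the 30-day response period, which began when the procurement file is requested on Nov 8, 2011), so not before Jan 6, 2012; done Jan 2, 2012 — 4 days too early.

No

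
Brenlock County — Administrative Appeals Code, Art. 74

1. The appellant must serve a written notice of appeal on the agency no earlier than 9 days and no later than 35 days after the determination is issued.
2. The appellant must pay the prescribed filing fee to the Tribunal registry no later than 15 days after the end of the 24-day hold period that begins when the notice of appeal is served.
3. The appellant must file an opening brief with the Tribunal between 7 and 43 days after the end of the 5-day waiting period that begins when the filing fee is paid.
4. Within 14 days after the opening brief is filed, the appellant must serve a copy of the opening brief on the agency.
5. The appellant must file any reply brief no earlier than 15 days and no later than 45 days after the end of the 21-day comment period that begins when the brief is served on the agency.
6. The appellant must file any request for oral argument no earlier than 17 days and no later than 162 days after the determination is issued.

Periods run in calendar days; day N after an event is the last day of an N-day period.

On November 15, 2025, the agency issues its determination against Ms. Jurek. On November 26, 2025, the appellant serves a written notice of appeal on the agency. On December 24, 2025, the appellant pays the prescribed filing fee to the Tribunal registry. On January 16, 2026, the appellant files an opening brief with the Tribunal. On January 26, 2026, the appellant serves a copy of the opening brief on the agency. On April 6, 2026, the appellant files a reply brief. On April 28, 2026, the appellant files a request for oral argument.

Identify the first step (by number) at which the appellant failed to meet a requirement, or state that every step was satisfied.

Step 5

(1) the permitted window runs from November 15, 2025 + 9 = November 24, 2025 to November 15, 2025 + 35 = December 20, 2025; November 26, 2025 falls inside that range.
(2) due by December 20, 2025 + 15 days = January 4, 2026; done December 24, 2025 — timely.
(3) the permitted window runs from December 29, 2025 + 7 = January 5, 2026 to December 29, 2025 + 43 = February 10, 2026; done January 16, 2026, which is between those dates.
(4) due by January 16, 2026 + 14 days = January 30, 2026; January 26, 2026 is within that limit.
(5) the permitted window runs from February 16, 2026 + 15 = March 3, 2026 to February 16, 2026 + 45 = April 2, 2026; April 6, 2026 is 4 days past the end of the window.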